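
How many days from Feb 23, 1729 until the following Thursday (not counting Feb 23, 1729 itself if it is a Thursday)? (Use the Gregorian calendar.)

Feb 23, 1729 is a Wednesday.
From Wednesday to the next Thursday is 1 day.

1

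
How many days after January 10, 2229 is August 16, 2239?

3870

Jan 10, 2229 → Jan 10, 2230: 365 days.
Jan 10, 2230 → Jan 10, 2231: 365 days.
Jan 10, 2231 → Jan 10, 2232: 365 days.
Jan 10, 2232 → Jan 10, 2233: 366 days (Feb 29, 2232 is in that span).
Jan 10, 2233 → Jan 10, 2234: 365 days.
Jan 10, 2234 → Jan 10, 2235: 365 days.
Jan 10, 2235 → Jan 10, 2236: 365 days.
Jan 10, 2236 → Jan 10, 2237: 366 days (Feb 29, 2236 is in that span).
Jan 10, 2237 → Jan 10, 2238: 365 days.
Jan 10, 2238 → Jan 10, 2239: 365 days.
Jan 10, 2239 → Feb 10, 2239: 31 days (January has 31).
Feb 10, 2239 → Mar 10, 2239: 28 days (February has 28).
Mar 10, 2239 → Apr 10, 2239: 31 days (March has 31).
Apr 10, 2239 → May 10, 2239: 30 days (April has 30).
May 10, 2239 → Jun 10, 2239: 31 days (May has 31).
Jun 10, 2239 → Jul 10, 2239: 30 days (June has 30).
Jul 10, 2239 → Aug 10, 2239: 31 days (July has 31).
Aug 10, 2239 → Aug 16, 2239: 6 days.
Total: 3870 days.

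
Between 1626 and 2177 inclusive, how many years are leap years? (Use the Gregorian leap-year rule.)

Multiples of 4 in [1626,2177]: 138.
Of those, multiples of 100: 5 (not leap unless ÷400).
Multiples of 400: 1.
Leap years = 138 − 5 + 1 = 134.

134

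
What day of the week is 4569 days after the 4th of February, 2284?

Saturday

Feb 4, 2284 is a Monday.
4569 mod 7 = 5, so 4569 days after a Monday is Monday + 5 = Saturday.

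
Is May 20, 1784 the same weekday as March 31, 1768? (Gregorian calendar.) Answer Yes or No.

Yes

From Mar 31, 1768 to May 20, 1784 is 5894 days.
5894 mod 7 = 0, so they are the same weekday.
(Mar 31, 1768 is a Thursday; May 20, 1784 is a Thursday.)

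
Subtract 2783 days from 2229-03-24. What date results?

August 10, 2221

−365 (one year) → Mar 24, 2228 (2418 left).
−366 (one year; includes Feb 29, 2228) → Mar 24, 2227 (2052 left).
−365 (one year) → Mar 24, 2226 (1687 left).
−365 (one year) → Mar 24, 2225 (1322 left).
−365 (one year) → Mar 24, 2224 (957 left).
−366 (one year; includes Feb 29, 2224) → Mar 24, 2223 (591 left).
−365 (one year) → Mar 24, 2222 (226 left).
−24 → Feb 28, 2222 (end of Feb, 28 days; 202 left).
−28 → Jan 31, 2222 (end of Jan, 31 days; 174 left).
−31 → Dec 31, 2221 (end of Dec, 31 days; 143 left).
−31 → Nov 30, 2221 (end of Nov, 30 days; 112 left).
−30 → Oct 31, 2221 (end of Oct, 31 days; 82 left).
−31 → Sep 30, 2221 (end of Sep, 30 days; 51 left).
−30 → Aug 31, 2221 (end of Aug, 31 days; 21 left).
−21 → Aug 10, 2221.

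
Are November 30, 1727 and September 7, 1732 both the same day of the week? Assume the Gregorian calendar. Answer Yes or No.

From Nov 30, 1727 to Sep 7, 1732 is 1743 days.
1743 mod 7 = 0, so they are the same weekday.
(Nov 30, 1727 is a Sunday; Sep 7, 1732 is a Sunday.)

Yes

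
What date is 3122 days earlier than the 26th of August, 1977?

February 7, 1969

−365 (one year) → Aug 26, 1976 (2757 left).
−366 (one year; includes Feb 29, 1976) → Aug 26, 1975 (2391 left).
−365 (one year) → Aug 26, 1974 (2026 left).
−365 (one year) → Aug 26, 1973 (1661 left).
−365 (one year) → Aug 26, 1972 (1296 left).
−366 (one year; includes Feb 29, 1972) → Aug 26, 1971 (930 left).
−365 (one year) → Aug 26, 1970 (565 left).
−365 (one year) → Aug 26, 1969 (200 left).
−26 → Jul 31, 1969 (end of Jul, 31 days; 174 left).
−31 → Jun 30, 1969 (end of Jun, 30 days; 143 left).
−30 → May 31, 1969 (end of May, 31 days; 113 left).
−31 → Apr 30, 1969 (end of Apr, 30 days; 82 left).
−30 → Mar 31, 1969 (end of Mar, 31 days; 52 left).
−31 → Feb 28, 1969 (end of Feb, 28 days; 21 left).
−21 → Feb 7, 1969.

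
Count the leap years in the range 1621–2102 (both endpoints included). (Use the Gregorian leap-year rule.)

116

Multiples of 4 in [1621,2102]: 120.
Of those, multiples of 100: 5 (not leap unless ÷400).
Multiples of 400: 1.
Leap years = 120 − 5 + 1 = 116.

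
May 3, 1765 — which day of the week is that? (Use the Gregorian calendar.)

Friday

Doomsday rule: the anchor day for the 1700s is Sunday. For year 65: 65÷12 = 5 r 5, and 5÷4 = 1, so 5+5+1 = 11.
Sunday + 11 ≡ Thursday — that's 1765's doomsday.
In May the doomsday date is May 9.
May 3 is 6 days before May 9; 6 mod 7 = 6, so Thursday − 6 = Friday.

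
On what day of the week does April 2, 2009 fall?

Thursday

Doomsday rule: the anchor day for the 2000s is Tuesday. For year 09: 9÷12 = 0 r 9, and 9÷4 = 2, so 0+9+2 = 11.
Tuesday + 11 ≡ Saturday — that's 2009's doomsday.
In April the doomsday date is Apr 4.
Apr 2 is 2 days before Apr 4; 2 mod 7 = 2, so Saturday − 2 = Thursday.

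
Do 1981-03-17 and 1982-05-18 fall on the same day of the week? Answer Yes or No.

Yes

From Mar 17, 1981 to May 18, 1982 is 427 days.
427 mod 7 = 0, so they are the same weekday.
(Mar 17, 1981 is a Tuesday; May 18, 1982 is a Tuesday.)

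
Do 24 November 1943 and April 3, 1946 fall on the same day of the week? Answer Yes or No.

Yes

From Nov 24, 1943 to Apr 3, 1946 is 861 days.
861 mod 7 = 0, so they are the same weekday.
(Nov 24, 1943 is a Wednesday; Apr 3, 1946 is a Wednesday.)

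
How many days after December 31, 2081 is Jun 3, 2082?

154

Dec 31, 2081 → Jan 31, 2082: 31 days (December has 31).
Jan 31, 2082 → Feb 28, 2082: 28 days (January has 31).
Feb 28, 2082 → Mar 28, 2082: 28 days (February has 28).
Mar 28, 2082 → Apr 28, 2082: 31 days (March has 31).
Apr 28, 2082 → May 28, 2082: 30 days (April has 30).
May 28, 2082 → Jun 3, 2082: 6 days.
Total: 154 days.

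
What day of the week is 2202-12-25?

Saturday

Doomsday rule: the anchor day for the 2200s is Friday. For year 02: 2÷12 = 0 r 2, and 2÷4 = 0, so 0+2+0 = 2.
Friday + 2 ≡ Sunday — that's 2202's doomsday.
In December the doomsday date is Dec 12.
Dec 25 is 13 days after Dec 12; 13 mod 7 = 6, so Sunday + 6 = Saturday.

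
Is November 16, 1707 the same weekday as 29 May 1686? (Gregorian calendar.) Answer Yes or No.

Yes

From May 29, 1686 to Nov 16, 1707 is 7840 days.
7840 mod 7 = 0, so they are the same weekday.
(May 29, 1686 is a Wednesday; Nov 16, 1707 is a Wednesday.)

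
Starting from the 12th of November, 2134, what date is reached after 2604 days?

+365 (one year) → Nov 12, 2135 (2239 left).
+366 (one year; includes Feb 29, 2136) → Nov 12, 2136 (1873 left).
+365 (one year) → Nov 12, 2137 (1508 left).
+365 (one year) → Nov 12, 2138 (1143 left).
+365 (one year) → Nov 12, 2139 (778 left).
+366 (one year; includes Feb 29, 2140) → Nov 12, 2140 (412 left).
+365 (one year) → Nov 12, 2141 (47 left).
Nov has 30 days: +19 → Dec 1, 2141 (28 left).
+28 → Dec 29, 2141.

December 29, 2141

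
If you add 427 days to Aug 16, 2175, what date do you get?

+366 (one year; includes Feb 29, 2176) → Aug 16, 2176 (61 left).
Aug has 31 days: +16 → Sep 1, 2176 (45 left).
Sep has 30 days: +30 → Oct 1, 2176 (15 left).
+15 → Oct 16, 2176.

October 16, 2176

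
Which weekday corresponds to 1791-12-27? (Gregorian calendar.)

Doomsday rule: the anchor day for the 1700s is Sunday. For year 91: 91÷12 = 7 r 7, and 7÷4 = 1, so 7+7+1 = 15.
Sunday + 15 ≡ Monday — that's 1791's doomsday.
In December the doomsday date is Dec 12.
Dec 27 is 15 days after Dec 12; 15 mod 7 = 1, so Monday + 1 = Tuesday.

Tuesday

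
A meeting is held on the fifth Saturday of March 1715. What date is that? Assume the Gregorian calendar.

March 1, 1715 is a Friday.
The first Saturday is therefore March 2 (1 days later).
The fifth Saturday is 2 + 4×7 = March 30.

March 30, 1715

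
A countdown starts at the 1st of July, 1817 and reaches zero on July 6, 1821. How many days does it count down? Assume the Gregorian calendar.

Jul 1, 1817 → Jul 1, 1818: 365 days.
Jul 1, 1818 → Jul 1, 1819: 365 days.
Jul 1, 1819 → Jul 1, 1820: 366 days (Feb 29, 1820 is in that span).
Jul 1, 1820 → Aug 1, 1820: 31 days (July has 31).
Aug 1, 1820 → Sep 1, 1820: 31 days (August has 31).
Sep 1, 1820 → Oct 1, 1820: 30 days (September has 30).
Oct 1, 1820 → Nov 1, 1820: 31 days (October has 31).
Nov 1, 1820 → Dec 1, 1820: 30 days (November has 30).
Dec 1, 1820 → Jan 1, 1821: 31 days (December has 31).
Jan 1, 1821 → Feb 1, 1821: 31 days (January has 31).
Feb 1, 1821 → Mar 1, 1821: 28 days (February has 28).
Mar 1, 1821 → Apr 1, 1821: 31 days (March has 31).
Apr 1, 1821 → May 1, 1821: 30 days (April has 30).
May 1, 1821 → Jun 1, 1821: 31 days (May has 31).
Jun 1, 1821 → Jul 1, 1821: 30 days (June has 30).
Jul 1, 1821 → Jul 6, 1821: 5 days.
Total: 1466 days.

1466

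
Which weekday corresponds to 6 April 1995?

Thursday

Doomsday rule: the anchor day for the 1900s is Wednesday. For year 95: 95÷12 = 7 r 11, and 11÷4 = 2, so 7+11+2 = 20.
Wednesday + 20 ≡ Tuesday — that's 1995's doomsday.
In April the doomsday date is Apr 4.
Apr 6 is 2 days after Apr 4; 2 mod 7 = 2, so Tuesday + 2 = Thursday.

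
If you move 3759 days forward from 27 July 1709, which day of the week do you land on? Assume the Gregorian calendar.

First find the weekday of Jul 27, 1709. Doomsday rule: the anchor day for the 1700s is Sunday. For year 09: 9÷12 = 0 r 9, and 9÷4 = 2, so 0+9+2 = 11.
Sunday + 11 ≡ Thursday — that's 1709's doomsday.
In July the doomsday date is Jul 11.
Jul 27 is 16 days after Jul 11; 16 mod 7 = 2, so Thursday + 2 = Saturday.
3759 mod 7 = 0, so 3759 days after a Saturday is Saturday + 0 = Saturday.

Saturday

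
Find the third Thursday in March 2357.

March 1, 2357 is a Friday.
The first Thursday is therefore March 7 (6 days later).
The third Thursday is 7 + 2×7 = March 21.

March 21, 2357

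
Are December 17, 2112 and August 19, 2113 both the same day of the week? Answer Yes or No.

Yes

From Dec 17, 2112 to Aug 19, 2113 is 245 days.
245 mod 7 = 0, so they are the same weekday.
(Dec 17, 2112 is a Saturday; Aug 19, 2113 is a Saturday.)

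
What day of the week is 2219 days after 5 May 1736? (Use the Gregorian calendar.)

First find the weekday of May 5, 1736. Doomsday rule: the anchor day for the 1700s is Sunday. For year 36: 36÷12 = 3 r 0, and 0÷4 = 0, so 3+0+0 = 3.
Sunday + 3 ≡ Wednesday — that's 1736's doomsday.
In May the doomsday date is May 9.
May 5 is 4 days before May 9; 4 mod 7 = 4, so Wednesday − 4 = Saturday.
2219 mod 7 = 0, so 2219 days after a Saturday is Saturday + 0 = Saturday.

Saturday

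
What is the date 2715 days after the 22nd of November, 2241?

+365 (one year) → Nov 22, 2242 (2350 left).
+365 (one year) → Nov 22, 2243 (1985 left).
+366 (one year; includes Feb 29, 2244) → Nov 22, 2244 (1619 left).
+365 (one year) → Nov 22, 2245 (1254 left).
+365 (one year) → Nov 22, 2246 (889 left).
+365 (one year) → Nov 22, 2247 (524 left).
+366 (one year; includes Feb 29, 2248) → Nov 22, 2248 (158 left).
Nov has 30 days: +9 → Dec 1, 2248 (149 left).
Dec has 31 days: +31 → Jan 1, 2249 (118 left).
Jan has 31 days: +31 → Feb 1, 2249 (87 left).
Feb has 28 days: +28 → Mar 1, 2249 (59 left).
Mar has 31 days: +31 → Apr 1, 2249 (28 left).
+28 → Apr 29, 2249.

April 29, 2249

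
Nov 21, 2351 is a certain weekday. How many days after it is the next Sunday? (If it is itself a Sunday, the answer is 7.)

Nov 21, 2351 is a Wednesday.
From Wednesday to the next Sunday is 4 days.

4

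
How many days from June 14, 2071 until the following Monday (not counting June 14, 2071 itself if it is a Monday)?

1

Jun 14, 2071 is a Sunday.
From Sunday to the next Monday is 1 day.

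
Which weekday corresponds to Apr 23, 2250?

Tuesday

Doomsday rule: the anchor day for the 2200s is Friday. For year 50: 50÷12 = 4 r 2, and 2÷4 = 0, so 4+2+0 = 6.
Friday + 6 ≡ Thursday — that's 2250's doomsday.
In April the doomsday date is Apr 4.
Apr 23 is 19 days after Apr 4; 19 mod 7 = 5, so Thursday + 5 = Tuesday.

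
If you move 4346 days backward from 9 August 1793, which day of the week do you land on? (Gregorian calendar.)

Saturday

First find the weekday of Aug 9, 1793. Doomsday rule: the anchor day for the 1700s is Sunday. For year 93: 93÷12 = 7 r 9, and 9÷4 = 2, so 7+9+2 = 18.
Sunday + 18 ≡ Thursday — that's 1793's doomsday.
In August the doomsday date is Aug 8.
Aug 9 is 1 day after Aug 8; 1 mod 7 = 1, so Thursday + 1 = Friday.
4346 mod 7 = 6, so 4346 days before a Friday is Friday − 6 = Saturday.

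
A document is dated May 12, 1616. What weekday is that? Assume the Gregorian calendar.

Doomsday rule: the anchor day for the 1600s is Tuesday. For year 16: 16÷12 = 1 r 4, and 4÷4 = 1, so 1+4+1 = 6.
Tuesday + 6 ≡ Monday — that's 1616's doomsday.
In May the doomsday date is May 9.
May 12 is 3 days after May 9; 3 mod 7 = 3, so Monday + 3 = Thursday.

Thursday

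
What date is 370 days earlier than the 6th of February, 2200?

February 1, 2199

−6 → Jan 31, 2200 (end of Jan, 31 days; 364 left).
−31 → Dec 31, 2199 (end of Dec, 31 days; 333 left).
−31 → Nov 30, 2199 (end of Nov, 30 days; 302 left).
−30 → Oct 31, 2199 (end of Oct, 31 days; 272 left).
−31 → Sep 30, 2199 (end of Sep, 30 days; 241 left).
−30 → Aug 31, 2199 (end of Aug, 31 days; 211 left).
−31 → Jul 31, 2199 (end of Jul, 31 days; 180 left).
−31 → Jun 30, 2199 (end of Jun, 30 days; 149 left).
−30 → May 31, 2199 (end of May, 31 days; 119 left).
−31 → Apr 30, 2199 (end of Apr, 30 days; 88 left).
−30 → Mar 31, 2199 (end of Mar, 31 days; 58 left).
−31 → Feb 28, 2199 (end of Feb, 28 days; 27 left).
−27 → Feb 1, 2199.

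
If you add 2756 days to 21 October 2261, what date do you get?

+365 (one year) → Oct 21, 2262 (2391 left).
+365 (one year) → Oct 21, 2263 (2026 left).
+366 (one year; includes Feb 29, 2264) → Oct 21, 2264 (1660 left).
+365 (one year) → Oct 21, 2265 (1295 left).
+365 (one year) → Oct 21, 2266 (930 left).
+365 (one year) → Oct 21, 2267 (565 left).
+366 (one year; includes Feb 29, 2268) → Oct 21, 2268 (199 left).
Oct has 31 days: +11 → Nov 1, 2268 (188 left).
Nov has 30 days: +30 → Dec 1, 2268 (158 left).
Dec has 31 days: +31 → Jan 1, 2269 (127 left).
Jan has 31 days: +31 → Feb 1, 2269 (96 left).
Feb has 28 days: +28 → Mar 1, 2269 (68 left).
Mar has 31 days: +31 → Apr 1, 2269 (37 left).
Apr has 30 days: +30 → May 1, 2269 (7 left).
+7 → May 8, 2269.

May 8, 2269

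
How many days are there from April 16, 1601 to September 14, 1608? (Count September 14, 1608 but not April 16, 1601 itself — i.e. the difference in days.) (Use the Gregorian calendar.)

2708

Apr 16, 1601 → Apr 16, 1602: 365 days.
Apr 16, 1602 → Apr 16, 1603: 365 days.
Apr 16, 1603 → Apr 16, 1604: 366 days (Feb 29, 1604 is in that span).
Apr 16, 1604 → Apr 16, 1605: 365 days.
Apr 16, 1605 → Apr 16, 1606: 365 days.
Apr 16, 1606 → Apr 16, 1607: 365 days.
Apr 16, 1607 → Apr 16, 1608: 366 days (Feb 29, 1608 is in that span).
Apr 16, 1608 → May 16, 1608: 30 days (April has 30).
May 16, 1608 → Jun 16, 1608: 31 days (May has 31).
Jun 16, 1608 → Jul 16, 1608: 30 days (June has 30).
Jul 16, 1608 → Aug 16, 1608: 31 days (July has 31).
Aug 16, 1608 → Sep 14, 1608: 29 days.
Total: 2708 days.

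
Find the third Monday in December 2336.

December 21, 2336

December 1, 2336 is a Tuesday.
The first Monday is therefore December 7 (6 days later).
The third Monday is 7 + 2×7 = December 21.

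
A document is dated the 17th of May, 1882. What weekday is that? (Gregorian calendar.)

Wednesday

January 1, 1882 is a Sunday.
Jan 1, 1882 → Feb 1, 1882: 31 days (January has 31).
Feb 1, 1882 → Mar 1, 1882: 28 days (February has 28).
Mar 1, 1882 → Apr 1, 1882: 31 days (March has 31).
Apr 1, 1882 → May 1, 1882: 30 days (April has 30).
May 1, 1882 → May 17, 1882: 16 days.
Total: 136 days.
136 mod 7 = 3, so Sunday + 3 = Wednesday.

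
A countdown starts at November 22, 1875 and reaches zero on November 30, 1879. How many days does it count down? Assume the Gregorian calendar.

Nov 22, 1875 → Nov 22, 1876: 366 days (Feb 29, 1876 is in that span).
Nov 22, 1876 → Nov 22, 1877: 365 days.
Nov 22, 1877 → Nov 22, 1878: 365 days.
Nov 22, 1878 → Dec 22, 1878: 30 days (November has 30).
Dec 22, 1878 → Jan 22, 1879: 31 days (December has 31).
Jan 22, 1879 → Feb 22, 1879: 31 days (January has 31).
Feb 22, 1879 → Mar 22, 1879: 28 days (February has 28).
Mar 22, 1879 → Apr 22, 1879: 31 days (March has 31).
Apr 22, 1879 → May 22, 1879: 30 days (April has 30).
May 22, 1879 → Jun 22, 1879: 31 days (May has 31).
Jun 22, 1879 → Jul 22, 1879: 30 days (June has 30).
Jul 22, 1879 → Aug 22, 1879: 31 days (July has 31).
Aug 22, 1879 → Sep 22, 1879: 31 days (August has 31).
Sep 22, 1879 → Oct 22, 1879: 30 days (September has 30).
Oct 22, 1879 → Nov 22, 1879: 31 days (October has 31).
Nov 22, 1879 → Nov 30, 1879: 8 days.
Total: 1469 days.

1469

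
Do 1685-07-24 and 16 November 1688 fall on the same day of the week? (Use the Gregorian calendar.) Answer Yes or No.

Yes

From Jul 24, 1685 to Nov 16, 1688 is 1211 days.
1211 mod 7 = 0, so they are the same weekday.
(Jul 24, 1685 is a Tuesday; Nov 16, 1688 is a Tuesday.)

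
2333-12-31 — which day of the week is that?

Doomsday rule: the anchor day for the 2300s is Wednesday. For year 33: 33÷12 = 2 r 9, and 9÷4 = 2, so 2+9+2 = 13.
Wednesday + 13 ≡ Tuesday — that's 2333's doomsday.
In December the doomsday date is Dec 12.
Dec 31 is 19 days after Dec 12; 19 mod 7 = 5, so Tuesday + 5 = Sunday.

Sunday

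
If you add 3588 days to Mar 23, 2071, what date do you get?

+366 (one year; includes Feb 29, 2072) → Mar 23, 2072 (3222 left).
+365 (one year) → Mar 23, 2073 (2857 left).
+365 (one year) → Mar 23, 2074 (2492 left).
+365 (one year) → Mar 23, 2075 (2127 left).
+366 (one year; includes Feb 29, 2076) → Mar 23, 2076 (1761 left).
+365 (one year) → Mar 23, 2077 (1396 left).
+365 (one year) → Mar 23, 2078 (1031 left).
+365 (one year) → Mar 23, 2079 (666 left).
+366 (one year; includes Feb 29, 2080) → Mar 23, 2080 (300 left).
Mar has 31 days: +9 → Apr 1, 2080 (291 left).
Apr has 30 days: +30 → May 1, 2080 (261 left).
May has 31 days: +31 → Jun 1, 2080 (230 left).
Jun has 30 days: +30 → Jul 1, 2080 (200 left).
Jul has 31 days: +31 → Aug 1, 2080 (169 left).
Aug has 31 days: +31 → Sep 1, 2080 (138 left).
Sep has 30 days: +30 → Oct 1, 2080 (108 left).
Oct has 31 days: +31 → Nov 1, 2080 (77 left).
Nov has 30 days: +30 → Dec 1, 2080 (47 left).
Dec has 31 days: +31 → Jan 1, 2081 (16 left).
+16 → Jan 17, 2081.

January 17, 2081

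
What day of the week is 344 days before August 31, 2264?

Tuesday

First find the weekday of Aug 31, 2264. Doomsday rule: the anchor day for the 2200s is Friday. For year 64: 64÷12 = 5 r 4, and 4÷4 = 1, so 5+4+1 = 10.
Friday + 10 ≡ Monday — that's 2264's doomsday.
In August the doomsday date is Aug 8.
Aug 31 is 23 days after Aug 8; 23 mod 7 = 2, so Monday + 2 = Wednesday.
344 mod 7 = 1, so 344 days before a Wednesday is Wednesday − 1 = Tuesday.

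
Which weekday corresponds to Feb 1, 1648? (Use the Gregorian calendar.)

Doomsday rule: the anchor day for the 1600s is Tuesday. For year 48: 48÷12 = 4 r 0, and 0÷4 = 0, so 4+0+0 = 4.
Tuesday + 4 ≡ Saturday — that's 1648's doomsday.
In February the doomsday date is Feb 29 (1648 is a leap year (divisible by 4)).
Feb 1 is 28 days before Feb 29; 28 mod 7 = 0, so Saturday − 0 = Saturday.

Saturday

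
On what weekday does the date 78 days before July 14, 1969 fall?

First find the weekday of Jul 14, 1969. Doomsday rule: the anchor day for the 1900s is Wednesday. For year 69: 69÷12 = 5 r 9, and 9÷4 = 2, so 5+9+2 = 16.
Wednesday + 16 ≡ Friday — that's 1969's doomsday.
In July the doomsday date is Jul 11.
Jul 14 is 3 days after Jul 11; 3 mod 7 = 3, so Friday + 3 = Monday.
78 mod 7 = 1, so 78 days before a Monday is Monday − 1 = Sunday.

Sunday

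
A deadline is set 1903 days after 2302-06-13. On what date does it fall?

August 29, 2307

+365 (one year) → Jun 13, 2303 (1538 left).
+366 (one year; includes Feb 29, 2304) → Jun 13, 2304 (1172 left).
+365 (one year) → Jun 13, 2305 (807 left).
+365 (one year) → Jun 13, 2306 (442 left).
+365 (one year) → Jun 13, 2307 (77 left).
Jun has 30 days: +18 → Jul 1, 2307 (59 left).
Jul has 31 days: +31 → Aug 1, 2307 (28 left).
+28 → Aug 29, 2307.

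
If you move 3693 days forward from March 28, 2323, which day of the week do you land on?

Sunday

First find the weekday of Mar 28, 2323. Doomsday rule: the anchor day for the 2300s is Wednesday. For year 23: 23÷12 = 1 r 11, and 11÷4 = 2, so 1+11+2 = 14.
Wednesday + 14 ≡ Wednesday — that's 2323's doomsday.
In March the doomsday date is Mar 14.
Mar 28 is 14 days after Mar 14; 14 mod 7 = 0, so Wednesday + 0 = Wednesday.
3693 mod 7 = 4, so 3693 days after a Wednesday is Wednesday + 4 = Sunday.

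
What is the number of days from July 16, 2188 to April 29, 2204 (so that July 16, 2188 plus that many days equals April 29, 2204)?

Jul 16, 2188 → Jul 16, 2189: 365 days.
Jul 16, 2189 → Jul 16, 2190: 365 days.
Jul 16, 2190 → Jul 16, 2191: 365 days.
Jul 16, 2191 → Jul 16, 2192: 366 days (Feb 29, 2192 is in that span).
Jul 16, 2192 → Jul 16, 2193: 365 days.
Jul 16, 2193 → Jul 16, 2194: 365 days.
Jul 16, 2194 → Jul 16, 2195: 365 days.
Jul 16, 2195 → Jul 16, 2196: 366 days (Feb 29, 2196 is in that span).
Jul 16, 2196 → Jul 16, 2197: 365 days.
Jul 16, 2197 → Jul 16, 2198: 365 days.
Jul 16, 2198 → Jul 16, 2199: 365 days.
Jul 16, 2199 → Jul 16, 2200: 365 days.
Jul 16, 2200 → Jul 16, 2201: 365 days.
Jul 16, 2201 → Jul 16, 2202: 365 days.
Jul 16, 2202 → Jul 16, 2203: 365 days.
Jul 16, 2203 → Aug 16, 2203: 31 days (July has 31).
Aug 16, 2203 → Sep 16, 2203: 31 days (August has 31).
Sep 16, 2203 → Oct 16, 2203: 30 days (September has 30).
Oct 16, 2203 → Nov 16, 2203: 31 days (October has 31).
Nov 16, 2203 → Dec 16, 2203: 30 days (November has 30).
Dec 16, 2203 → Jan 16, 2204: 31 days (December has 31).
Jan 16, 2204 → Feb 16, 2204: 31 days (January has 31).
Feb 16, 2204 → Mar 16, 2204: 29 days (February has 29).
Mar 16, 2204 → Apr 16, 2204: 31 days (March has 31).
Apr 16, 2204 → Apr 29, 2204: 13 days.
Total: 5765 days.

5765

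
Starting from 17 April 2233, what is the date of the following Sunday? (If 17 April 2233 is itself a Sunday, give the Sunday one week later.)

Apr 17, 2233 is a Wednesday.
From Wednesday to the next Sunday is 4 days.
Apr 17, 2233 + 4 = Apr 21, 2233.

April 21, 2233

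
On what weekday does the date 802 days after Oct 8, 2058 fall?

First find the weekday of Oct 8, 2058. Doomsday rule: the anchor day for the 2000s is Tuesday. For year 58: 58÷12 = 4 r 10, and 10÷4 = 2, so 4+10+2 = 16.
Tuesday + 16 ≡ Thursday — that's 2058's doomsday.
In October the doomsday date is Oct 10.
Oct 8 is 2 days before Oct 10; 2 mod 7 = 2, so Thursday − 2 = Tuesday.
802 mod 7 = 4, so 802 days after a Tuesday is Tuesday + 4 = Saturday.

Saturday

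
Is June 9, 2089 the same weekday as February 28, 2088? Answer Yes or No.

No

From Feb 28, 2088 to Jun 9, 2089 is 467 days.
467 mod 7 = 5, so they are different weekdays.
(Feb 28, 2088 is a Saturday; Jun 9, 2089 is a Thursday.)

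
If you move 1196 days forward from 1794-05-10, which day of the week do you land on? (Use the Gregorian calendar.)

First find the weekday of May 10, 1794. Doomsday rule: the anchor day for the 1700s is Sunday. For year 94: 94÷12 = 7 r 10, and 10÷4 = 2, so 7+10+2 = 19.
Sunday + 19 ≡ Friday — that's 1794's doomsday.
In May the doomsday date is May 9.
May 10 is 1 day after May 9; 1 mod 7 = 1, so Friday + 1 = Saturday.
1196 mod 7 = 6, so 1196 days after a Saturday is Saturday + 6 = Friday.

Friday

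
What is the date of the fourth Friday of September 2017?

September 22, 2017

September 1, 2017 is a Friday.
The first Friday is therefore September 1 (same day).
The fourth Friday is 1 + 3×7 = September 22.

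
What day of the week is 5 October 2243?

January 1, 2243 is a Sunday.
Jan 1, 2243 → Feb 1, 2243: 31 days (January has 31).
Feb 1, 2243 → Mar 1, 2243: 28 days (February has 28).
Mar 1, 2243 → Apr 1, 2243: 31 days (March has 31).
Apr 1, 2243 → May 1, 2243: 30 days (April has 30).
May 1, 2243 → Jun 1, 2243: 31 days (May has 31).
Jun 1, 2243 → Jul 1, 2243: 30 days (June has 30).
Jul 1, 2243 → Aug 1, 2243: 31 days (July has 31).
Aug 1, 2243 → Sep 1, 2243: 31 days (August has 31).
Sep 1, 2243 → Oct 1, 2243: 30 days (September has 30).
Oct 1, 2243 → Oct 5, 2243: 4 days.
Total: 277 days.
277 mod 7 = 4, so Sunday + 4 = Thursday.

Thursday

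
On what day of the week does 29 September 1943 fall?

Wednesday

January 1, 1943 is a Friday.
Jan 1, 1943 → Feb 1, 1943: 31 days (January has 31).
Feb 1, 1943 → Mar 1, 1943: 28 days (February has 28).
Mar 1, 1943 → Apr 1, 1943: 31 days (March has 31).
Apr 1, 1943 → May 1, 1943: 30 days (April has 30).
May 1, 1943 → Jun 1, 1943: 31 days (May has 31).
Jun 1, 1943 → Jul 1, 1943: 30 days (June has 30).
Jul 1, 1943 → Aug 1, 1943: 31 days (July has 31).
Aug 1, 1943 → Sep 1, 1943: 31 days (August has 31).
Sep 1, 1943 → Sep 29, 1943: 28 days.
Total: 271 days.
271 mod 7 = 5, so Friday + 5 = Wednesday.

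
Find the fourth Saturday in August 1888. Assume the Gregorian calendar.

August 25, 1888

August 1, 1888 is a Wednesday.
The first Saturday is therefore August 4 (3 days later).
The fourth Saturday is 4 + 3×7 = August 25.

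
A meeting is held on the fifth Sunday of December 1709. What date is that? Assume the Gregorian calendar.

December 1, 1709 is a Sunday.
The first Sunday is therefore December 1 (same day).
The fifth Sunday is 1 + 4×7 = December 29.

December 29, 1709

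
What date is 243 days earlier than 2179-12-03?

−3 → Nov 30, 2179 (end of Nov, 30 days; 240 left).
−30 → Oct 31, 2179 (end of Oct, 31 days; 210 left).
−31 → Sep 30, 2179 (end of Sep, 30 days; 179 left).
−30 → Aug 31, 2179 (end of Aug, 31 days; 149 left).
−31 → Jul 31, 2179 (end of Jul, 31 days; 118 left).
−31 → Jun 30, 2179 (end of Jun, 30 days; 87 left).
−30 → May 31, 2179 (end of May, 31 days; 57 left).
−31 → Apr 30, 2179 (end of Apr, 30 days; 26 left).
−26 → Apr 4, 2179.

April 4, 2179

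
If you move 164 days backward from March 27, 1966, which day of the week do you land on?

Thursday

Mar 27, 1966 is a Sunday.
164 mod 7 = 3, so 164 days before a Sunday is Sunday − 3 = Thursday.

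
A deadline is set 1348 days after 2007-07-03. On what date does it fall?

+366 (one year; includes Feb 29, 2008) → Jul 3, 2008 (982 left).
+365 (one year) → Jul 3, 2009 (617 left).
+365 (one year) → Jul 3, 2010 (252 left).
Jul has 31 days: +29 → Aug 1, 2010 (223 left).
Aug has 31 days: +31 → Sep 1, 2010 (192 left).
Sep has 30 days: +30 → Oct 1, 2010 (162 left).
Oct has 31 days: +31 → Nov 1, 2010 (131 left).
Nov has 30 days: +30 → Dec 1, 2010 (101 left).
Dec has 31 days: +31 → Jan 1, 2011 (70 left).
Jan has 31 days: +31 → Feb 1, 2011 (39 left).
Feb has 28 days: +28 → Mar 1, 2011 (11 left).
+11 → Mar 12, 2011.

March 12, 2011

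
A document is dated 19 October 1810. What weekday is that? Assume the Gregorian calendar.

Friday

Doomsday rule: the anchor day for the 1800s is Friday. For year 10: 10÷12 = 0 r 10, and 10÷4 = 2, so 0+10+2 = 12.
Friday + 12 ≡ Wednesday — that's 1810's doomsday.
In October the doomsday date is Oct 10.
Oct 19 is 9 days after Oct 10; 9 mod 7 = 2, so Wednesday + 2 = Friday.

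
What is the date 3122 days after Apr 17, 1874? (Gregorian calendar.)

+365 (one year) → Apr 17, 1875 (2757 left).
+366 (one year; includes Feb 29, 1876) → Apr 17, 1876 (2391 left).
+365 (one year) → Apr 17, 1877 (2026 left).
+365 (one year) → Apr 17, 1878 (1661 left).
+365 (one year) → Apr 17, 1879 (1296 left).
+366 (one year; includes Feb 29, 1880) → Apr 17, 1880 (930 left).
+365 (one year) → Apr 17, 1881 (565 left).
+365 (one year) → Apr 17, 1882 (200 left).
Apr has 30 days: +14 → May 1, 1882 (186 left).
May has 31 days: +31 → Jun 1, 1882 (155 left).
Jun has 30 days: +30 → Jul 1, 1882 (125 left).
Jul has 31 days: +31 → Aug 1, 1882 (94 left).
Aug has 31 days: +31 → Sep 1, 1882 (63 left).
Sep has 30 days: +30 → Oct 1, 1882 (33 left).
Oct has 31 days: +31 → Nov 1, 1882 (2 left).
+2 → Nov 3, 1882.

November 3, 1882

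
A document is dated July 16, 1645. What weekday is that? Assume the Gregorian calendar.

Doomsday rule: the anchor day for the 1600s is Tuesday. For year 45: 45÷12 = 3 r 9, and 9÷4 = 2, so 3+9+2 = 14.
Tuesday + 14 ≡ Tuesday — that's 1645's doomsday.
In July the doomsday date is Jul 11.
Jul 16 is 5 days after Jul 11; 5 mod 7 = 5, so Tuesday + 5 = Sunday.

Sunday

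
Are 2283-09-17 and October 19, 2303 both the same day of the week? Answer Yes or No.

From Sep 17, 2283 to Oct 19, 2303 is 7336 days.
7336 mod 7 = 0, so they are the same weekday.
(Sep 17, 2283 is a Monday; Oct 19, 2303 is a Monday.)

Yes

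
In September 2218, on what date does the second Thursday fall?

September 10, 2218

September 1, 2218 is a Tuesday.
The first Thursday is therefore September 3 (2 days later).
The second Thursday is 3 + 1×7 = September 10.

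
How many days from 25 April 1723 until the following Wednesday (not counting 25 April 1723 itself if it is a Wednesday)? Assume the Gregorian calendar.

Apr 25, 1723 is a Sunday.
From Sunday to the next Wednesday is 3 days.

3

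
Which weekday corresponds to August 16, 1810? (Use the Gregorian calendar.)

Doomsday rule: the anchor day for the 1800s is Friday. For year 10: 10÷12 = 0 r 10, and 10÷4 = 2, so 0+10+2 = 12.
Friday + 12 ≡ Wednesday — that's 1810's doomsday.
In August the doomsday date is Aug 8.
Aug 16 is 8 days after Aug 8; 8 mod 7 = 1, so Wednesday + 1 = Thursday.

Thursday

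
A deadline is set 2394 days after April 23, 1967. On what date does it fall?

+366 (one year; includes Feb 29, 1968) → Apr 23, 1968 (2028 left).
+365 (one year) → Apr 23, 1969 (1663 left).
+365 (one year) → Apr 23, 1970 (1298 left).
+365 (one year) → Apr 23, 1971 (933 left).
+366 (one year; includes Feb 29, 1972) → Apr 23, 1972 (567 left).
+365 (one year) → Apr 23, 1973 (202 left).
Apr has 30 days: +8 → May 1, 1973 (194 left).
May has 31 days: +31 → Jun 1, 1973 (163 left).
Jun has 30 days: +30 → Jul 1, 1973 (133 left).
Jul has 31 days: +31 → Aug 1, 1973 (102 left).
Aug has 31 days: +31 → Sep 1, 1973 (71 left).
Sep has 30 days: +30 → Oct 1, 1973 (41 left).
Oct has 31 days: +31 → Nov 1, 1973 (10 left).
+10 → Nov 11, 1973.

November 11, 1973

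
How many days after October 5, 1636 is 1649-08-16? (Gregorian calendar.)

4698

Oct 5, 1636 → Oct 5, 1637: 365 days.
Oct 5, 1637 → Oct 5, 1638: 365 days.
Oct 5, 1638 → Oct 5, 1639: 365 days.
Oct 5, 1639 → Oct 5, 1640: 366 days (Feb 29, 1640 is in that span).
Oct 5, 1640 → Oct 5, 1641: 365 days.
Oct 5, 1641 → Oct 5, 1642: 365 days.
Oct 5, 1642 → Oct 5, 1643: 365 days.
Oct 5, 1643 → Oct 5, 1644: 366 days (Feb 29, 1644 is in that span).
Oct 5, 1644 → Oct 5, 1645: 365 days.
Oct 5, 1645 → Oct 5, 1646: 365 days.
Oct 5, 1646 → Oct 5, 1647: 365 days.
Oct 5, 1647 → Oct 5, 1648: 366 days (Feb 29, 1648 is in that span).
Oct 5, 1648 → Nov 5, 1648: 31 days (October has 31).
Nov 5, 1648 → Dec 5, 1648: 30 days (November has 30).
Dec 5, 1648 → Jan 5, 1649: 31 days (December has 31).
Jan 5, 1649 → Feb 5, 1649: 31 days (January has 31).
Feb 5, 1649 → Mar 5, 1649: 28 days (February has 28).
Mar 5, 1649 → Apr 5, 1649: 31 days (March has 31).
Apr 5, 1649 → May 5, 1649: 30 days (April has 30).
May 5, 1649 → Jun 5, 1649: 31 days (May has 31).
Jun 5, 1649 → Jul 5, 1649: 30 days (June has 30).
Jul 5, 1649 → Aug 5, 1649: 31 days (July has 31).
Aug 5, 1649 → Aug 16, 1649: 11 days.
Total: 4698 days.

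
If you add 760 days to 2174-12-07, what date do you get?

January 5, 2177

+365 (one year) → Dec 7, 2175 (395 left).
Dec has 31 days: +25 → Jan 1, 2176 (370 left).
Jan has 31 days: +31 → Feb 1, 2176 (339 left).
Feb has 29 days: +29 → Mar 1, 2176 (310 left).
Mar has 31 days: +31 → Apr 1, 2176 (279 left).
Apr has 30 days: +30 → May 1, 2176 (249 left).
May has 31 days: +31 → Jun 1, 2176 (218 left).
Jun has 30 days: +30 → Jul 1, 2176 (188 left).
Jul has 31 days: +31 → Aug 1, 2176 (157 left).
Aug has 31 days: +31 → Sep 1, 2176 (126 left).
Sep has 30 days: +30 → Oct 1, 2176 (96 left).
Oct has 31 days: +31 → Nov 1, 2176 (65 left).
Nov has 30 days: +30 → Dec 1, 2176 (35 left).
Dec has 31 days: +31 → Jan 1, 2177 (4 left).
+4 → Jan 5, 2177.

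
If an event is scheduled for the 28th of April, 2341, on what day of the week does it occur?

Monday

Doomsday rule: the anchor day for the 2300s is Wednesday. For year 41: 41÷12 = 3 r 5, and 5÷4 = 1, so 3+5+1 = 9.
Wednesday + 9 ≡ Friday — that's 2341's doomsday.
In April the doomsday date is Apr 4.
Apr 28 is 24 days after Apr 4; 24 mod 7 = 3, so Friday + 3 = Monday.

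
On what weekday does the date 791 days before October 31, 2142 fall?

Wednesday

First find the weekday of Oct 31, 2142. Doomsday rule: the anchor day for the 2100s is Sunday. For year 42: 42÷12 = 3 r 6, and 6÷4 = 1, so 3+6+1 = 10.
Sunday + 10 ≡ Wednesday — that's 2142's doomsday.
In October the doomsday date is Oct 10.
Oct 31 is 21 days after Oct 10; 21 mod 7 = 0, so Wednesday + 0 = Wednesday.
791 mod 7 = 0, so 791 days before a Wednesday is Wednesday − 0 = Wednesday.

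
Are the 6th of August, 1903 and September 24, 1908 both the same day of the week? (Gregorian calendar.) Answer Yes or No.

From Aug 6, 1903 to Sep 24, 1908 is 1876 days.
1876 mod 7 = 0, so they are the same weekday.
(Aug 6, 1903 is a Thursday; Sep 24, 1908 is a Thursday.)

Yes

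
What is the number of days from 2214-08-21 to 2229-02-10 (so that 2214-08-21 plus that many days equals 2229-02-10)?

Aug 21, 2214 → Aug 21, 2215: 365 days.
Aug 21, 2215 → Aug 21, 2216: 366 days (Feb 29, 2216 is in that span).
Aug 21, 2216 → Aug 21, 2217: 365 days.
Aug 21, 2217 → Aug 21, 2218: 365 days.
Aug 21, 2218 → Aug 21, 2219: 365 days.
Aug 21, 2219 → Aug 21, 2220: 366 days (Feb 29, 2220 is in that span).
Aug 21, 2220 → Aug 21, 2221: 365 days.
Aug 21, 2221 → Aug 21, 2222: 365 days.
Aug 21, 2222 → Aug 21, 2223: 365 days.
Aug 21, 2223 → Aug 21, 2224: 366 days (Feb 29, 2224 is in that span).
Aug 21, 2224 → Aug 21, 2225: 365 days.
Aug 21, 2225 → Aug 21, 2226: 365 days.
Aug 21, 2226 → Aug 21, 2227: 365 days.
Aug 21, 2227 → Aug 21, 2228: 366 days (Feb 29, 2228 is in that span).
Aug 21, 2228 → Sep 21, 2228: 31 days (August has 31).
Sep 21, 2228 → Oct 21, 2228: 30 days (September has 30).
Oct 21, 2228 → Nov 21, 2228: 31 days (October has 31).
Nov 21, 2228 → Dec 21, 2228: 30 days (November has 30).
Dec 21, 2228 → Jan 21, 2229: 31 days (December has 31).
Jan 21, 2229 → Feb 10, 2229: 20 days.
Total: 5287 days.

5287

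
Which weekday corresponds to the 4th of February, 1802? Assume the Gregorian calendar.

Thursday

Doomsday rule: the anchor day for the 1800s is Friday. For year 02: 2÷12 = 0 r 2, and 2÷4 = 0, so 0+2+0 = 2.
Friday + 2 ≡ Sunday — that's 1802's doomsday.
In February the doomsday date is Feb 28 (1802 is not a leap year).
Feb 4 is 24 days before Feb 28; 24 mod 7 = 3, so Sunday − 3 = Thursday.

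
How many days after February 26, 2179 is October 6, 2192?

4971

Feb 26, 2179 → Feb 26, 2180: 365 days.
Feb 26, 2180 → Feb 26, 2181: 366 days (Feb 29, 2180 is in that span).
Feb 26, 2181 → Feb 26, 2182: 365 days.
Feb 26, 2182 → Feb 26, 2183: 365 days.
Feb 26, 2183 → Feb 26, 2184: 365 days.
Feb 26, 2184 → Feb 26, 2185: 366 days (Feb 29, 2184 is in that span).
Feb 26, 2185 → Feb 26, 2186: 365 days.
Feb 26, 2186 → Feb 26, 2187: 365 days.
Feb 26, 2187 → Feb 26, 2188: 365 days.
Feb 26, 2188 → Feb 26, 2189: 366 days (Feb 29, 2188 is in that span).
Feb 26, 2189 → Feb 26, 2190: 365 days.
Feb 26, 2190 → Feb 26, 2191: 365 days.
Feb 26, 2191 → Feb 26, 2192: 365 days.
Feb 26, 2192 → Mar 26, 2192: 29 days (February has 29).
Mar 26, 2192 → Apr 26, 2192: 31 days (March has 31).
Apr 26, 2192 → May 26, 2192: 30 days (April has 30).
May 26, 2192 → Jun 26, 2192: 31 days (May has 31).
Jun 26, 2192 → Jul 26, 2192: 30 days (June has 30).
Jul 26, 2192 → Aug 26, 2192: 31 days (July has 31).
Aug 26, 2192 → Sep 26, 2192: 31 days (August has 31).
Sep 26, 2192 → Oct 6, 2192: 10 days.
Total: 4971 days.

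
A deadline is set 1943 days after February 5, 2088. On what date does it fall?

June 1, 2093

+366 (one year; includes Feb 29, 2088) → Feb 5, 2089 (1577 left).
+365 (one year) → Feb 5, 2090 (1212 left).
+365 (one year) → Feb 5, 2091 (847 left).
+365 (one year) → Feb 5, 2092 (482 left).
+366 (one year; includes Feb 29, 2092) → Feb 5, 2093 (116 left).
Feb has 28 days: +24 → Mar 1, 2093 (92 left).
Mar has 31 days: +31 → Apr 1, 2093 (61 left).
Apr has 30 days: +30 → May 1, 2093 (31 left).
May has 31 days: +31 → Jun 1, 2093 (0 left).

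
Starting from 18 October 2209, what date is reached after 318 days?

Oct has 31 days: +14 → Nov 1, 2209 (304 left).
Nov has 30 days: +30 → Dec 1, 2209 (274 left).
Dec has 31 days: +31 → Jan 1, 2210 (243 left).
Jan has 31 days: +31 → Feb 1, 2210 (212 left).
Feb has 28 days: +28 → Mar 1, 2210 (184 left).
Mar has 31 days: +31 → Apr 1, 2210 (153 left).
Apr has 30 days: +30 → May 1, 2210 (123 left).
May has 31 days: +31 → Jun 1, 2210 (92 left).
Jun has 30 days: +30 → Jul 1, 2210 (62 left).
Jul has 31 days: +31 → Aug 1, 2210 (31 left).
Aug has 31 days: +31 → Sep 1, 2210 (0 left).

September 1, 2210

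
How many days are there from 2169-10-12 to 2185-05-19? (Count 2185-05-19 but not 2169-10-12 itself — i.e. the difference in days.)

Oct 12, 2169 → Oct 12, 2170: 365 days.
Oct 12, 2170 → Oct 12, 2171: 365 days.
Oct 12, 2171 → Oct 12, 2172: 366 days (Feb 29, 2172 is in that span).
Oct 12, 2172 → Oct 12, 2173: 365 days.
Oct 12, 2173 → Oct 12, 2174: 365 days.
Oct 12, 2174 → Oct 12, 2175: 365 days.
Oct 12, 2175 → Oct 12, 2176: 366 days (Feb 29, 2176 is in that span).
Oct 12, 2176 → Oct 12, 2177: 365 days.
Oct 12, 2177 → Oct 12, 2178: 365 days.
Oct 12, 2178 → Oct 12, 2179: 365 days.
Oct 12, 2179 → Oct 12, 2180: 366 days (Feb 29, 2180 is in that span).
Oct 12, 2180 → Oct 12, 2181: 365 days.
Oct 12, 2181 → Oct 12, 2182: 365 days.
Oct 12, 2182 → Oct 12, 2183: 365 days.
Oct 12, 2183 → Oct 12, 2184: 366 days (Feb 29, 2184 is in that span).
Oct 12, 2184 → Nov 12, 2184: 31 days (October has 31).
Nov 12, 2184 → Dec 12, 2184: 30 days (November has 30).
Dec 12, 2184 → Jan 12, 2185: 31 days (December has 31).
Jan 12, 2185 → Feb 12, 2185: 31 days (January has 31).
Feb 12, 2185 → Mar 12, 2185: 28 days (February has 28).
Mar 12, 2185 → Apr 12, 2185: 31 days (March has 31).
Apr 12, 2185 → May 12, 2185: 30 days (April has 30).
May 12, 2185 → May 19, 2185: 7 days.
Total: 5698 days.

5698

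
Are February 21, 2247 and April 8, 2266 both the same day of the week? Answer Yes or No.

From Feb 21, 2247 to Apr 8, 2266 is 6986 days.
6986 mod 7 = 0, so they are the same weekday.
(Feb 21, 2247 is a Sunday; Apr 8, 2266 is a Sunday.)

Yes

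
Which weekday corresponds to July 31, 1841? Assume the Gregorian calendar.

Doomsday rule: the anchor day for the 1800s is Friday. For year 41: 41÷12 = 3 r 5, and 5÷4 = 1, so 3+5+1 = 9.
Friday + 9 ≡ Sunday — that's 1841's doomsday.
In July the doomsday date is Jul 11.
Jul 31 is 20 days after Jul 11; 20 mod 7 = 6, so Sunday + 6 = Saturday.

Saturday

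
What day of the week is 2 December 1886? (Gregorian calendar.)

Thursday

Doomsday rule: the anchor day for the 1800s is Friday. For year 86: 86÷12 = 7 r 2, and 2÷4 = 0, so 7+2+0 = 9.
Friday + 9 ≡ Sunday — that's 1886's doomsday.
In December the doomsday date is Dec 12.
Dec 2 is 10 days before Dec 12; 10 mod 7 = 3, so Sunday − 3 = Thursday.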